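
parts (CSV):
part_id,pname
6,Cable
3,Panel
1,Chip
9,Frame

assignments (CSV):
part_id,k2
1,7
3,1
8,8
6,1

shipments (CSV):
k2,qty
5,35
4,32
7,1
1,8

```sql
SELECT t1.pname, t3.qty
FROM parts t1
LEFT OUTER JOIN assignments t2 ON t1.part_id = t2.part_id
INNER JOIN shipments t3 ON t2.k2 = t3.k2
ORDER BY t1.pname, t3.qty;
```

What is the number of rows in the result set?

3

Evaluate left to right. First `parts t1 LEFT JOIN assignments t2` on part_id: 4 row(s).
Then INNER JOIN `shipments t3` on k2: keep only rows whose t2.k2 appears in t3.
Result: 3 row(s).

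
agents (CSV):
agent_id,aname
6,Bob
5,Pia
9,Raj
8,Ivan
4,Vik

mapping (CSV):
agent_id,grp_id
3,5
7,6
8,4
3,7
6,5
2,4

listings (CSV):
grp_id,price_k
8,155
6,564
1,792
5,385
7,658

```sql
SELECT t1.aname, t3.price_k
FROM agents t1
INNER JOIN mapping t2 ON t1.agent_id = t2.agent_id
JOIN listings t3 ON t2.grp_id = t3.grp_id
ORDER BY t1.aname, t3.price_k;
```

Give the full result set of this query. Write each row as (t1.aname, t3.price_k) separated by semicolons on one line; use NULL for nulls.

(Bob, 385)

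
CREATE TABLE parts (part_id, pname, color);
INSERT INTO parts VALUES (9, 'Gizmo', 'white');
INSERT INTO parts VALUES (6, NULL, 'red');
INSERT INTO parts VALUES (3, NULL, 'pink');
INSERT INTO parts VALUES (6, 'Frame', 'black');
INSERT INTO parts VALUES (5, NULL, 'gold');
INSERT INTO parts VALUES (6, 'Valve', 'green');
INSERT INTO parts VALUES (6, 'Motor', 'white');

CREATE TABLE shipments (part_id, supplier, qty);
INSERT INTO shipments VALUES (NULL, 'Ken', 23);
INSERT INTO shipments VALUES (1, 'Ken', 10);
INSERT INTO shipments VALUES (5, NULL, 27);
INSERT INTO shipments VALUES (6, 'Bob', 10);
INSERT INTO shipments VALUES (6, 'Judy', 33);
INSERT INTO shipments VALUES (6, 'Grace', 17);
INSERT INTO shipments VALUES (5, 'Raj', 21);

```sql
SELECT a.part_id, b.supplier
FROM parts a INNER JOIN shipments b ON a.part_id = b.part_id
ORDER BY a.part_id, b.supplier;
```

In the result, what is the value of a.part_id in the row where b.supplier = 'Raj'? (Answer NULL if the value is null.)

5

INNER JOIN keeps only pairs where the ON condition holds.
Matching on a.part_id = b.part_id. A NULL in a compared column never satisfies the condition.
Matched pairs: 14.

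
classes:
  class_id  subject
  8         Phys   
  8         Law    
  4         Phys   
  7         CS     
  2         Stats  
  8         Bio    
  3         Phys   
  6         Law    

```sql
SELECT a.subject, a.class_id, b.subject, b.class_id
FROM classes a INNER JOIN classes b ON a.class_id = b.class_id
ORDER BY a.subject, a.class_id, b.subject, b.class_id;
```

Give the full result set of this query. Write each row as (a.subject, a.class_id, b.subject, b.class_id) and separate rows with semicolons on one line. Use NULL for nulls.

(Bio, 8, Bio, 8); (Bio, 8, Law, 8); (Bio, 8, Phys, 8); (CS, 7, CS, 7); (Law, 6, Law, 6); (Law, 8, Bio, 8); (Law, 8, Law, 8); (Law, 8, Phys, 8); (Phys, 3, Phys, 3); (Phys, 4, Phys, 4); (Phys, 8, Bio, 8); (Phys, 8, Law, 8); (Phys, 8, Phys, 8); (Stats, 2, Stats, 2)

INNER JOIN keeps only pairs where the ON condition holds.
Matching on a.class_id = b.class_id.
- a row (class_id=8): matches 3 b row(s) → 3 output row(s).
- a row (class_id=8): matches 3 b row(s) → 3 output row(s).
- a row (class_id=4): matches 1 b row(s) → 1 output row(s).
- a row (class_id=7): matches 1 b row(s) → 1 output row(s).
- a row (class_id=2): matches 1 b row(s) → 1 output row(s).
- a row (class_id=8): matches 3 b row(s) → 3 output row(s).
- a row (class_id=3): matches 1 b row(s) → 1 output row(s).
- a row (class_id=6): matches 1 b row(s) → 1 output row(s).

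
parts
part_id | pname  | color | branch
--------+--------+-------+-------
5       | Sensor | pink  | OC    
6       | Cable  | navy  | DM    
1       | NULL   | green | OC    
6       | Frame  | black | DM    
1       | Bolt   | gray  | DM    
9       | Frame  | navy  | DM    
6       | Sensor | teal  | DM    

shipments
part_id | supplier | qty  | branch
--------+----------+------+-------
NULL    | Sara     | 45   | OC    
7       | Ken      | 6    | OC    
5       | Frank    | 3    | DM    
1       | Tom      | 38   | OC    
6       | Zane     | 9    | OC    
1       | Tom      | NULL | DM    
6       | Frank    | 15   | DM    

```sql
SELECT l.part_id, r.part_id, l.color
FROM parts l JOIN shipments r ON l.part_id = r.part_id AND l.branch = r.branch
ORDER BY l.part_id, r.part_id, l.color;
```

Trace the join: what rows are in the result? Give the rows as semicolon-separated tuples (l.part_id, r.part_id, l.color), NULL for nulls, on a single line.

(1, 1, gray); (1, 1, green); (6, 6, black); (6, 6, navy); (6, 6, teal)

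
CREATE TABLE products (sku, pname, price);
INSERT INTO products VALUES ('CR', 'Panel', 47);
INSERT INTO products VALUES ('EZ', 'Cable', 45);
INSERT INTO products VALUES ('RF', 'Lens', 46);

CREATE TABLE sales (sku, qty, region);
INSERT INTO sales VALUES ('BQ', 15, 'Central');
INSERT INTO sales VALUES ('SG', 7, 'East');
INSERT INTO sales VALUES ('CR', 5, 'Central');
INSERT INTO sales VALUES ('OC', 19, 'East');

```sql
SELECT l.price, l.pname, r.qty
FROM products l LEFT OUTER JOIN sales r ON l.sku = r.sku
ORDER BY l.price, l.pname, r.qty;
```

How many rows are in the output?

3

LEFT JOIN keeps every row from `products`; unmatched rows get NULL for `sales`'s columns.
Matching on l.sku = r.sku.
- l row (sku=CR): matches 1 r row(s) → 1 output row(s).
- l row (sku=EZ): no match → kept, r columns NULL.
- l row (sku=RF): no match → kept, r columns NULL.
Total: 1 matched + 2 padded = 3 rows.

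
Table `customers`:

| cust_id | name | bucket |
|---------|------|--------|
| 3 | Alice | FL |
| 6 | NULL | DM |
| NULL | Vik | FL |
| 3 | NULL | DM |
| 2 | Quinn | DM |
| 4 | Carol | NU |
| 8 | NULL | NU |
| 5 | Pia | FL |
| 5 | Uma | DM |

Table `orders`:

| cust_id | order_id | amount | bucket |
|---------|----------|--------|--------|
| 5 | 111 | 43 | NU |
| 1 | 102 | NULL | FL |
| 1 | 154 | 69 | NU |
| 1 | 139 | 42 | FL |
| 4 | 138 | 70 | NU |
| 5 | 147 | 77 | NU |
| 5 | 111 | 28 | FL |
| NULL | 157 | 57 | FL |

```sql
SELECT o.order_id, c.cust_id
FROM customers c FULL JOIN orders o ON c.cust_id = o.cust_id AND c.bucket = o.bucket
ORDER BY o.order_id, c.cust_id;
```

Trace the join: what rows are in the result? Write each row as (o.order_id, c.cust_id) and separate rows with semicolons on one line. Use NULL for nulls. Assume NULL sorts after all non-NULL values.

FULL OUTER JOIN keeps every row from both sides; unmatched rows get NULL for the other side's columns.
Matching on c.cust_id = o.cust_id AND c.bucket = o.bucket. A NULL in a compared column never satisfies the condition.
Matched pairs: 2; unmatched c rows kept: 7; unmatched o rows kept: 6.

(102, NULL); (111, 5); (111, NULL); (138, 4); (139, NULL); (147, NULL); (154, NULL); (157, NULL); (NULL, 2); (NULL, 3); (NULL, 3); (NULL, 5); (NULL, 6); (NULL, 8); (NULL, NULL)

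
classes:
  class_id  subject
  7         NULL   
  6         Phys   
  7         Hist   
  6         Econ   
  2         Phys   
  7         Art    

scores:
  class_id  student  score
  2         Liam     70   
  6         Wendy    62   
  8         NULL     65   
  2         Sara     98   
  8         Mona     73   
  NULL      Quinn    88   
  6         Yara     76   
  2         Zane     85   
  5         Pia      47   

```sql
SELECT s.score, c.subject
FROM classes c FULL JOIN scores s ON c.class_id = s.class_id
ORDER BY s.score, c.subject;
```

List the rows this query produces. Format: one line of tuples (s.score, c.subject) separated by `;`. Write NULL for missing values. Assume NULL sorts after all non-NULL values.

(47, NULL); (62, Econ); (62, Phys); (65, NULL); (70, Phys); (73, NULL); (76, Econ); (76, Phys); (85, Phys); (88, NULL); (98, Phys); (NULL, Art); (NULL, Hist); (NULL, NULL)

FULL OUTER JOIN keeps every row from both sides; unmatched rows get NULL for the other side's columns.
Matching on c.class_id = s.class_id. A NULL in a compared column never satisfies the condition.
Matched pairs: 7; unmatched c rows kept: 3; unmatched s rows kept: 4.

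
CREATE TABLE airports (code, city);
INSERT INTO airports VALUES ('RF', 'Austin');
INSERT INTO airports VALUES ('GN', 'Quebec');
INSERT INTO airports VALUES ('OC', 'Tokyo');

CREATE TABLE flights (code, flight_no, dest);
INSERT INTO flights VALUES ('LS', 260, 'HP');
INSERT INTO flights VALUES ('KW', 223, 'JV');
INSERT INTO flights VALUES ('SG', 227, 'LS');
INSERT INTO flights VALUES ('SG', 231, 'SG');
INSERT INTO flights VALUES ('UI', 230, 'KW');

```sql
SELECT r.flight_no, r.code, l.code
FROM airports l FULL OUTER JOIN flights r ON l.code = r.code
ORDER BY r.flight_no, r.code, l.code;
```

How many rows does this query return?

FULL OUTER JOIN keeps every row from both sides; unmatched rows get NULL for the other side's columns.
Matching on l.code = r.code.
- l row (code=RF): no match → kept, r columns NULL.
- l row (code=GN): no match → kept, r columns NULL.
- l row (code=OC): no match → kept, r columns NULL.
- 5 row(s) from r found no l partner → padded with NULL.
Total: 0 matched + 8 padded = 8 rows.

8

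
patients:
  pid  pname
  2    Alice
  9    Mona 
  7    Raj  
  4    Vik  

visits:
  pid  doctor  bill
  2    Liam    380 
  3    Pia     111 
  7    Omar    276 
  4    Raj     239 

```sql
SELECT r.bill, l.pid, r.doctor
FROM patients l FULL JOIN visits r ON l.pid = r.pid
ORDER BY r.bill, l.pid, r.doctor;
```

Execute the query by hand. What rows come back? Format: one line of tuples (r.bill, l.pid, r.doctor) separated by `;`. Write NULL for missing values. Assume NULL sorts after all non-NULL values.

(111, NULL, Pia); (239, 4, Raj); (276, 7, Omar); (380, 2, Liam); (NULL, 9, NULL)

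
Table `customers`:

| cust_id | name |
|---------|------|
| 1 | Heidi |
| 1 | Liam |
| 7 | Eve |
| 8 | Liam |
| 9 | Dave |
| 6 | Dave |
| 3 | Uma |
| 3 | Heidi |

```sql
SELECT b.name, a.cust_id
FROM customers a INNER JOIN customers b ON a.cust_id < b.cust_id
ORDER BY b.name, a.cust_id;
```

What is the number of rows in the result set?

INNER JOIN keeps only pairs where the ON condition holds.
Matching on a.cust_id < b.cust_id.
Matched pairs: 26.
Total: 26 rows.

26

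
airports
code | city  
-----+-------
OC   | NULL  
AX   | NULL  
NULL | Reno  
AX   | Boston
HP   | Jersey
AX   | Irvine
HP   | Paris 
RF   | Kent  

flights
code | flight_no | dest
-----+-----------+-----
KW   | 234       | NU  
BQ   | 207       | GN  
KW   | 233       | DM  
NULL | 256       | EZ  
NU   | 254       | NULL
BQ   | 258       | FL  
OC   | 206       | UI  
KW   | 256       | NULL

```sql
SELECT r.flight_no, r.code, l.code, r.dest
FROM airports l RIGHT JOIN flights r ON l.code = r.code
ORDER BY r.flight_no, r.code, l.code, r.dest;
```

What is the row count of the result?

RIGHT JOIN keeps every row from `flights`; unmatched rows get NULL for `airports`'s columns.
Matching on l.code = r.code. A NULL in a compared column never satisfies the condition.
- l[0] code=OC → 1 match(es) in r → 1 row(s).
- l[1] code=AX → no match.
- l[2] code=NULL → no match.
- l[3] code=AX → no match.
- l[4] code=HP → no match.
- l[5] code=AX → no match.
- l[6] code=HP → no match.
- l[7] code=RF → no match.
- plus 7 unmatched r row(s), each kept with NULL l columns.
Total: 1 matched + 7 padded = 8 rows.

8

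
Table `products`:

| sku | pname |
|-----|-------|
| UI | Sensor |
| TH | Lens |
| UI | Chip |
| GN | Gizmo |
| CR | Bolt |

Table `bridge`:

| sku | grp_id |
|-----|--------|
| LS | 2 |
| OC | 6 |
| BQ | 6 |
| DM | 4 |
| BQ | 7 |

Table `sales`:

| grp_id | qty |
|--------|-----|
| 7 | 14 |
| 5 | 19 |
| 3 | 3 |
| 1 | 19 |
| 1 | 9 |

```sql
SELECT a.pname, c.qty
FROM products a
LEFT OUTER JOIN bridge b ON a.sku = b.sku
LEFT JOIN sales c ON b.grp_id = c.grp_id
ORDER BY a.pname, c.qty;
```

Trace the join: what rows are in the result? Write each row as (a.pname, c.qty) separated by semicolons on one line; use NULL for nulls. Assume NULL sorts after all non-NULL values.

(Bolt, NULL); (Chip, NULL); (Gizmo, NULL); (Lens, NULL); (Sensor, NULL)

Joins associate left-to-right: products LEFT JOIN bridge on sku gives 5 intermediate row(s).
Then LEFT JOIN `sales c` on grp_id: each of those 5 rows is kept; rows whose b.grp_id has no match in c get NULL for c's columns.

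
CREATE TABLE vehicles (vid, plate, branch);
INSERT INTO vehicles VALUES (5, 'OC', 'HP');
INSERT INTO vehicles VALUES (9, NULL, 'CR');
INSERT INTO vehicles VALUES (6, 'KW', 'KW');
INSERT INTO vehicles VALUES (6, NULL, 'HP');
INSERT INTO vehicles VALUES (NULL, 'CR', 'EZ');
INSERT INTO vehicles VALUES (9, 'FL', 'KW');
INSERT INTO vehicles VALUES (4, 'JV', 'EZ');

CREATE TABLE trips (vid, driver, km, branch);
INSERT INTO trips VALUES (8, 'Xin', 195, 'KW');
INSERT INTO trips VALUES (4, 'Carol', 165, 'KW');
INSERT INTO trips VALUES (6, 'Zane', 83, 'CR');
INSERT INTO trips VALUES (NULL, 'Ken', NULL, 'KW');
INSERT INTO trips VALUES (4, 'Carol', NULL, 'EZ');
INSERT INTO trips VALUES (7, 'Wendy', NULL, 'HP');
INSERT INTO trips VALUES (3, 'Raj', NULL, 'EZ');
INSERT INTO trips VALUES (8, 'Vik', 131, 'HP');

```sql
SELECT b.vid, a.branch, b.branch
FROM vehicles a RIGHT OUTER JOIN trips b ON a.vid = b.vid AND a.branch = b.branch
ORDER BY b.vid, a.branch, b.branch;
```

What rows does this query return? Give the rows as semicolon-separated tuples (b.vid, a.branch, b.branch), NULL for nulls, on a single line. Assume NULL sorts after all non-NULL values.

RIGHT JOIN keeps every row from `trips`; unmatched rows get NULL for `vehicles`'s columns.
Matching on a.vid = b.vid AND a.branch = b.branch. A NULL in a compared column never satisfies the condition.
- a[0] vid=5, branch=HP → no match.
- a[1] vid=9, branch=CR → no match.
- a[2] vid=6, branch=KW → no match.
- a[3] vid=6, branch=HP → no match.
- a[4] vid=NULL, branch=EZ → no match.
- a[5] vid=9, branch=KW → no match.
- a[6] vid=4, branch=EZ → 1 match(es) in b → 1 row(s).
- 7 b row(s) had no a match → kept, a columns NULL.
After projecting and ordering:
b.vid | a.branch | b.branch
3 | NULL | EZ
4 | EZ | EZ
4 | NULL | KW
6 | NULL | CR
7 | NULL | HP
8 | NULL | HP
8 | NULL | KW
NULL | NULL | KW

(3, NULL, EZ); (4, EZ, EZ); (4, NULL, KW); (6, NULL, CR); (7, NULL, HP); (8, NULL, HP); (8, NULL, KW); (NULL, NULL, KW)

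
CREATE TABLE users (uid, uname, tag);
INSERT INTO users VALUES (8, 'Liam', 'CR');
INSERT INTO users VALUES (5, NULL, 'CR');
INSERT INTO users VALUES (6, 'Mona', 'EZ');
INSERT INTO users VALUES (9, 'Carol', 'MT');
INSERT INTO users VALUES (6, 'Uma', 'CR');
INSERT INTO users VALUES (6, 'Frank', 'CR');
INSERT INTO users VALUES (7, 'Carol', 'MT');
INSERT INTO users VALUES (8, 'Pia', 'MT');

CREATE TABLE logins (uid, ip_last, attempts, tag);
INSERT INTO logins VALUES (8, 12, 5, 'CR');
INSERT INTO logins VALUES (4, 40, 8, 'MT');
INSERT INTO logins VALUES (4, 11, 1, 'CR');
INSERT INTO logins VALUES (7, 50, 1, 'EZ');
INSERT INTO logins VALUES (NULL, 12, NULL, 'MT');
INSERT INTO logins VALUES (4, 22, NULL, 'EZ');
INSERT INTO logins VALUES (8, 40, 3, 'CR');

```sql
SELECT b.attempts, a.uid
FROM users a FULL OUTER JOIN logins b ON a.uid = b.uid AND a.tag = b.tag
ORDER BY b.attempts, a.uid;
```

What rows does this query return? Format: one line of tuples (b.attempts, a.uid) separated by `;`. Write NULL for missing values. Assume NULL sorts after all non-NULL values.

FULL OUTER JOIN keeps every row from both sides; unmatched rows get NULL for the other side's columns.
Matching on a.uid = b.uid AND a.tag = b.tag. A NULL in a compared column never satisfies the condition.
- a row (uid=8, tag=CR): matches 2 b row(s) → 2 output row(s).
- a row (uid=5, tag=CR): no match → kept, b columns NULL.
- a row (uid=6, tag=EZ): no match → kept, b columns NULL.
- a row (uid=9, tag=MT): no match → kept, b columns NULL.
- a row (uid=6, tag=CR): no match → kept, b columns NULL.
- a row (uid=6, tag=CR): no match → kept, b columns NULL.
- a row (uid=7, tag=MT): no match → kept, b columns NULL.
- a row (uid=8, tag=MT): no match → kept, b columns NULL.
- plus 5 unmatched b row(s), each kept with NULL a columns.

(1, NULL); (1, NULL); (3, 8); (5, 8); (8, NULL); (NULL, 5); (NULL, 6); (NULL, 6); (NULL, 6); (NULL, 7); (NULL, 8); (NULL, 9); (NULL, NULL); (NULL, NULL)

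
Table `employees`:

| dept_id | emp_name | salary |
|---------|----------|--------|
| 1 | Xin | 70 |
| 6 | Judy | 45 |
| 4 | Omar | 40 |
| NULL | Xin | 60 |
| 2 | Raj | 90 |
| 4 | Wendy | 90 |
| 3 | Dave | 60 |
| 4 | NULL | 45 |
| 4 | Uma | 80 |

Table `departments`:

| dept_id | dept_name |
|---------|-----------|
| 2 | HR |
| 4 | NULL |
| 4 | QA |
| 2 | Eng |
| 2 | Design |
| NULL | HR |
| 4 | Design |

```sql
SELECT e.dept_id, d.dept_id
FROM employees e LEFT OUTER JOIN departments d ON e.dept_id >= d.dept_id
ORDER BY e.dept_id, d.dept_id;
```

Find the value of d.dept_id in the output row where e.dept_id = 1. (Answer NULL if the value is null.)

LEFT JOIN keeps every row from `employees`; unmatched rows get NULL for `departments`'s columns.
Matching on e.dept_id >= d.dept_id. A NULL in a compared column never satisfies the condition.
- e[0] dept_id=1 → no match; kept with NULLs on the d side.
- e[1] dept_id=6 → 6 match(es) in d → 6 row(s).
- e[2] dept_id=4 → 6 match(es) in d → 6 row(s).
- e[3] dept_id=NULL → no match; kept with NULLs on the d side.
- e[4] dept_id=2 → 3 match(es) in d → 3 row(s).
- e[5] dept_id=4 → 6 match(es) in d → 6 row(s).
- e[6] dept_id=3 → 3 match(es) in d → 3 row(s).
- e[7] dept_id=4 → 6 match(es) in d → 6 row(s).
- e[8] dept_id=4 → 6 match(es) in d → 6 row(s).

NULL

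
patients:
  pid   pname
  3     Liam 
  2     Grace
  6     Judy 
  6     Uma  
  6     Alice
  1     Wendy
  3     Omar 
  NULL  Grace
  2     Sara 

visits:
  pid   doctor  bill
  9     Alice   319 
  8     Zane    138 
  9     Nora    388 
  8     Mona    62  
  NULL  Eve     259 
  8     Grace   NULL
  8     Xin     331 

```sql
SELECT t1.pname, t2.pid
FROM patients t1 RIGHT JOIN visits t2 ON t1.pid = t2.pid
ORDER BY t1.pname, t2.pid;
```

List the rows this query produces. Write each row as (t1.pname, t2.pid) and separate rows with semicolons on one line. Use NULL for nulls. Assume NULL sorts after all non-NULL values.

(NULL, 8); (NULL, 8); (NULL, 8); (NULL, 8); (NULL, 9); (NULL, 9); (NULL, NULL)

RIGHT JOIN keeps every row from `visits`; unmatched rows get NULL for `patients`'s columns.
Matching on t1.pid = t2.pid. A NULL in a compared column never satisfies the condition.
- t1 row (pid=3): no match.
- t1 row (pid=2): no match.
- t1 row (pid=6): no match.
- t1 row (pid=6): no match.
- t1 row (pid=6): no match.
- t1 row (pid=1): no match.
- t1 row (pid=3): no match.
- t1 row (pid=NULL): no match.
- t1 row (pid=2): no match.
- plus 7 unmatched t2 row(s), each kept with NULL t1 columns.
After projecting and ordering:
t1.pname | t2.pid
NULL | 8
NULL | 8
NULL | 8
NULL | 8
NULL | 9
NULL | 9
NULL | NULL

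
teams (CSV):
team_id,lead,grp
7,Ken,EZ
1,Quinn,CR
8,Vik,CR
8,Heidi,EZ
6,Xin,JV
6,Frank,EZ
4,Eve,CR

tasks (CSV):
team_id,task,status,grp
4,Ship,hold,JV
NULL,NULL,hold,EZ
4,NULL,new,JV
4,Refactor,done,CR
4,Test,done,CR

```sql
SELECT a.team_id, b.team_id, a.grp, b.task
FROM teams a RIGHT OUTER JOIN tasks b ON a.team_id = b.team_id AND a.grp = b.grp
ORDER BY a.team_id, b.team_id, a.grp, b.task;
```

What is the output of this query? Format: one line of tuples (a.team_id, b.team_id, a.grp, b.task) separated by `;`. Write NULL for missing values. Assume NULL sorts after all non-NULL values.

(4, 4, CR, Refactor); (4, 4, CR, Test); (NULL, 4, NULL, Ship); (NULL, 4, NULL, NULL); (NULL, NULL, NULL, NULL)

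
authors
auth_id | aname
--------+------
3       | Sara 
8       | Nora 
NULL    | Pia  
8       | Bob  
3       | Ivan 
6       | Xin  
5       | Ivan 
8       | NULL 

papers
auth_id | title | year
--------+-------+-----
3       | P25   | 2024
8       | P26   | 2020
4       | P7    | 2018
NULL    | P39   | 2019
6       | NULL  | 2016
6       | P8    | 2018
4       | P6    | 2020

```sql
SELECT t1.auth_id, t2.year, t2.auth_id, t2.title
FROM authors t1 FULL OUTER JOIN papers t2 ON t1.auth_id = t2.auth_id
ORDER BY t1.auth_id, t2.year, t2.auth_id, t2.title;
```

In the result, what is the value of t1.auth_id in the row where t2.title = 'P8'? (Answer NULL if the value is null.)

6

FULL OUTER JOIN keeps every row from both sides; unmatched rows get NULL for the other side's columns.
Matching on t1.auth_id = t2.auth_id. A NULL in a compared column never satisfies the condition.
- t1 (auth_id=3) pairs with 1 row(s) of t2.
- t1 (auth_id=8) pairs with 1 row(s) of t2.
- t1 (auth_id=NULL) has no partner → padded with NULL.
- t1 (auth_id=8) pairs with 1 row(s) of t2.
- t1 (auth_id=3) pairs with 1 row(s) of t2.
- t1 (auth_id=6) pairs with 2 row(s) of t2.
- t1 (auth_id=5) has no partner → padded with NULL.
- t1 (auth_id=8) pairs with 1 row(s) of t2.
- plus 3 unmatched t2 row(s), each kept with NULL t1 columns.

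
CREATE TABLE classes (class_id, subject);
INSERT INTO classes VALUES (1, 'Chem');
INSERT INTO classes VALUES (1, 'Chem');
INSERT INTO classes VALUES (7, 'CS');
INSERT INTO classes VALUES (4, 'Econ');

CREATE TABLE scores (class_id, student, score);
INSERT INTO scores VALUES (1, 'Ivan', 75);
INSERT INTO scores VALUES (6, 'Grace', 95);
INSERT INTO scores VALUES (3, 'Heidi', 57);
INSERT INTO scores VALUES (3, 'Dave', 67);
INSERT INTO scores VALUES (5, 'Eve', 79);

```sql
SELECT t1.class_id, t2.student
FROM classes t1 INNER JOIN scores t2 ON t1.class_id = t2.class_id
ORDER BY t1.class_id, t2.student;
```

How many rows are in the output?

2

INNER JOIN keeps only pairs where the ON condition holds.
Matching on t1.class_id = t2.class_id.
Matched pairs: 2.
Total: 2 rows.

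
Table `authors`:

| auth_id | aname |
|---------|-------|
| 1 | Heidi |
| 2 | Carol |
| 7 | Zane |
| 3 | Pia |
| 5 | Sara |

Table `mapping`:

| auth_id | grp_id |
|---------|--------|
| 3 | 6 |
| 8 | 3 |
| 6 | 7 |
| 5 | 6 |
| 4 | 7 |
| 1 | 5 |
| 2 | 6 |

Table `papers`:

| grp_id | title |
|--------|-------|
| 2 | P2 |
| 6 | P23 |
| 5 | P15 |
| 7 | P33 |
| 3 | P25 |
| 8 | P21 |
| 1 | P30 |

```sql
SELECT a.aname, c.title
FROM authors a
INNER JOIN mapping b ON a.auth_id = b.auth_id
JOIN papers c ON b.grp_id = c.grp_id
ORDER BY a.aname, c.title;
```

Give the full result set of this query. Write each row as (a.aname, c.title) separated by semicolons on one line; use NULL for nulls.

(Carol, P23); (Heidi, P15); (Pia, P23); (Sara, P23)

Evaluate left to right. First `authors a INNER JOIN mapping b` on auth_id: 4 row(s).
Then INNER JOIN `papers c` on grp_id: keep only rows whose b.grp_id appears in c.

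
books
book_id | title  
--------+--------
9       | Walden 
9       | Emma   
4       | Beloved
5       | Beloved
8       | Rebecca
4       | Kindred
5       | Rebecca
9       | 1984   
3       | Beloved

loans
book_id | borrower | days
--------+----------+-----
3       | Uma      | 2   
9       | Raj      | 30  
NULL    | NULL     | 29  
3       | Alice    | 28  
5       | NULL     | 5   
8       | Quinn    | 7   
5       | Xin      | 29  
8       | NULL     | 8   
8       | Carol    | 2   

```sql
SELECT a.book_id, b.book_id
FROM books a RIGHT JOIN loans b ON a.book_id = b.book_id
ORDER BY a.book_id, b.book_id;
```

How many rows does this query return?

13

RIGHT JOIN keeps every row from `loans`; unmatched rows get NULL for `books`'s columns.
Matching on a.book_id = b.book_id. A NULL in a compared column never satisfies the condition.
- book_id=9: 1 matching b row(s), so 1 row(s) emitted.
- book_id=9: 1 matching b row(s), so 1 row(s) emitted.
- book_id=4: no matching b row.
- book_id=5: 2 matching b row(s), so 2 row(s) emitted.
- book_id=8: 3 matching b row(s), so 3 row(s) emitted.
- book_id=4: no matching b row.
- book_id=5: 2 matching b row(s), so 2 row(s) emitted.
- book_id=9: 1 matching b row(s), so 1 row(s) emitted.
- book_id=3: 2 matching b row(s), so 2 row(s) emitted.
- plus 1 unmatched b row(s), each kept with NULL a columns.
Total: 12 matched + 1 padded = 13 rows.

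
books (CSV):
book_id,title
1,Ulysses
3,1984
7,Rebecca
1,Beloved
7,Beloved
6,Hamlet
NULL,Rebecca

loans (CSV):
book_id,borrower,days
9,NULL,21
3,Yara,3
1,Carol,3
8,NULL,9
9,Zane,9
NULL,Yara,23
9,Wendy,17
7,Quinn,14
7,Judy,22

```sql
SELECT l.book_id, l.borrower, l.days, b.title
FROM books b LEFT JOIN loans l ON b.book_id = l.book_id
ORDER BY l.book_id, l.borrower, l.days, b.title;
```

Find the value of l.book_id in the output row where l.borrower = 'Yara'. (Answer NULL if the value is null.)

LEFT JOIN keeps every row from `books`; unmatched rows get NULL for `loans`'s columns.
Matching on b.book_id = l.book_id. A NULL in a compared column never satisfies the condition.
- b row (book_id=1): matches 1 l row(s) → 1 output row(s).
- b row (book_id=3): matches 1 l row(s) → 1 output row(s).
- b row (book_id=7): matches 2 l row(s) → 2 output row(s).
- b row (book_id=1): matches 1 l row(s) → 1 output row(s).
- b row (book_id=7): matches 2 l row(s) → 2 output row(s).
- b row (book_id=6): no match → kept, l columns NULL.
- b row (book_id=NULL): no match → kept, l columns NULL.

3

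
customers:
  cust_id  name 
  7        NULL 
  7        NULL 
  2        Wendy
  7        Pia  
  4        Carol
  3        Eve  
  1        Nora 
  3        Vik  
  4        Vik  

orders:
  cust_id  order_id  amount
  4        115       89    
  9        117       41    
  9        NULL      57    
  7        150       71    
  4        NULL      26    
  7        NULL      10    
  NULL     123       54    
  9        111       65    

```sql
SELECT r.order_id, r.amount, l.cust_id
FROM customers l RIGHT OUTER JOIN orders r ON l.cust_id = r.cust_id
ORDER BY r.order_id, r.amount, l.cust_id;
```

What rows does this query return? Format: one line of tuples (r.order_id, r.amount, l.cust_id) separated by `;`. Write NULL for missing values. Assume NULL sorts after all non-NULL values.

RIGHT JOIN keeps every row from `orders`; unmatched rows get NULL for `customers`'s columns.
Matching on l.cust_id = r.cust_id. A NULL in a compared column never satisfies the condition.
Matched pairs: 10; unmatched r rows kept: 4.

(111, 65, NULL); (115, 89, 4); (115, 89, 4); (117, 41, NULL); (123, 54, NULL); (150, 71, 7); (150, 71, 7); (150, 71, 7); (NULL, 10, 7); (NULL, 10, 7); (NULL, 10, 7); (NULL, 26, 4); (NULL, 26, 4); (NULL, 57, NULL)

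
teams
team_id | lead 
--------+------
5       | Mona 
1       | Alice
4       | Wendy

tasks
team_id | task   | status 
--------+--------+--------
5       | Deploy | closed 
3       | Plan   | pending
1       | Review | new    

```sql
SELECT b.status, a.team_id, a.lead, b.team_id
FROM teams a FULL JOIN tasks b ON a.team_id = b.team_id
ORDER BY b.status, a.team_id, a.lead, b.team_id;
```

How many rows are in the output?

4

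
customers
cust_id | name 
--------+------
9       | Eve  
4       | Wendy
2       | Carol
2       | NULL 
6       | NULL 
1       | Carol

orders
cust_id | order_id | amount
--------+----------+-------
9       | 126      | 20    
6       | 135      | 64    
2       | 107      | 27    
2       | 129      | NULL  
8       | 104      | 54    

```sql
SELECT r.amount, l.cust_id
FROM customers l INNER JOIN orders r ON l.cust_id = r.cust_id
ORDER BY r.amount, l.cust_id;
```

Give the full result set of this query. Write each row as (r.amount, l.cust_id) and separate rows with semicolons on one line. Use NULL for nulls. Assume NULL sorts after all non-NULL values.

(20, 9); (27, 2); (27, 2); (64, 6); (NULL, 2); (NULL, 2)

INNER JOIN keeps only pairs where the ON condition holds.
Matching on l.cust_id = r.cust_id.
- cust_id=9: 1 matching r row(s), so 1 row(s) emitted.
- cust_id=4: no matching r row, dropped.
- cust_id=2: 2 matching r row(s), so 2 row(s) emitted.
- cust_id=2: 2 matching r row(s), so 2 row(s) emitted.
- cust_id=6: 1 matching r row(s), so 1 row(s) emitted.
- cust_id=1: no matching r row, dropped.
After projecting and ordering:
r.amount | l.cust_id
20 | 9
27 | 2
27 | 2
64 | 6
NULL | 2
NULL | 2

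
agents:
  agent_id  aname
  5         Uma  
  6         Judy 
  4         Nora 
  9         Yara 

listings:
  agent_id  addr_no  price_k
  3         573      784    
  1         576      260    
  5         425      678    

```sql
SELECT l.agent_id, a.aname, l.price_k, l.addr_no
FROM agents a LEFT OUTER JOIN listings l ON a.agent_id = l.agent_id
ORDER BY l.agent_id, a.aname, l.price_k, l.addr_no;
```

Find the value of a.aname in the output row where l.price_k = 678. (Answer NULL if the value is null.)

Uma

LEFT JOIN keeps every row from `agents`; unmatched rows get NULL for `listings`'s columns.
Matching on a.agent_id = l.agent_id.
- a[0] agent_id=5 → 1 match(es) in l → 1 row(s).
- a[1] agent_id=6 → no match; kept with NULLs on the l side.
- a[2] agent_id=4 → no match; kept with NULLs on the l side.
- a[3] agent_id=9 → no match; kept with NULLs on the l side.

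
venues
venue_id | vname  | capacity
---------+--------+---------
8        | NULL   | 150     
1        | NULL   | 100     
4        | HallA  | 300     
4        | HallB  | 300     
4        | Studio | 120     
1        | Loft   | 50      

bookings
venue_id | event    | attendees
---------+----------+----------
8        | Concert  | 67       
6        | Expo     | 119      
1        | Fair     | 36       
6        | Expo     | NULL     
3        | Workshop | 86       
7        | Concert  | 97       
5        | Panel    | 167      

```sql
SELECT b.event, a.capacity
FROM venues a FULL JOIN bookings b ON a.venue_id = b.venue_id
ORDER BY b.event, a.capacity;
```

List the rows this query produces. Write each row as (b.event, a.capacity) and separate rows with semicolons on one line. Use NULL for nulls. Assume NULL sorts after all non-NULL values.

(Concert, 150); (Concert, NULL); (Expo, NULL); (Expo, NULL); (Fair, 50); (Fair, 100); (Panel, NULL); (Workshop, NULL); (NULL, 120); (NULL, 300); (NULL, 300)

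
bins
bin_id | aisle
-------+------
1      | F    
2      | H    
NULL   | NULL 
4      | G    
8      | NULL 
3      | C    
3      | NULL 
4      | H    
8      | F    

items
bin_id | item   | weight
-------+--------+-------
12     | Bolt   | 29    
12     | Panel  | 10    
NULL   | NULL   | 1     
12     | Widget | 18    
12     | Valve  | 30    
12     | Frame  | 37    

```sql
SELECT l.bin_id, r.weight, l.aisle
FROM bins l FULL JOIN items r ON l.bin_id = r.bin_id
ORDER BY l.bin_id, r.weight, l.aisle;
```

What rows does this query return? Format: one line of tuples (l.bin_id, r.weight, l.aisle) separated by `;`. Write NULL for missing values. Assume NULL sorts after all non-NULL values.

(1, NULL, F); (2, NULL, H); (3, NULL, C); (3, NULL, NULL); (4, NULL, G); (4, NULL, H); (8, NULL, F); (8, NULL, NULL); (NULL, 1, NULL); (NULL, 10, NULL); (NULL, 18, NULL); (NULL, 29, NULL); (NULL, 30, NULL); (NULL, 37, NULL); (NULL, NULL, NULL)

FULL OUTER JOIN keeps every row from both sides; unmatched rows get NULL for the other side's columns.
Matching on l.bin_id = r.bin_id. A NULL in a compared column never satisfies the condition.
- bin_id=1: no r row matches, row kept with r columns NULL.
- bin_id=2: no r row matches, row kept with r columns NULL.
- bin_id=NULL: no r row matches, row kept with r columns NULL.
- bin_id=4: no r row matches, row kept with r columns NULL.
- bin_id=8: no r row matches, row kept with r columns NULL.
- bin_id=3: no r row matches, row kept with r columns NULL.
- bin_id=3: no r row matches, row kept with r columns NULL.
- bin_id=4: no r row matches, row kept with r columns NULL.
- bin_id=8: no r row matches, row kept with r columns NULL.
- plus 6 unmatched r row(s), each kept with NULL l columns.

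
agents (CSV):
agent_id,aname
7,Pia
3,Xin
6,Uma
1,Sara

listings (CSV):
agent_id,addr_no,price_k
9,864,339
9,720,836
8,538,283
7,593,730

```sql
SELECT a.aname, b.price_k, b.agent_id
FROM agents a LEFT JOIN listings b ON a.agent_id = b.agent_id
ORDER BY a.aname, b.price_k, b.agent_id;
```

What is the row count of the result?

LEFT JOIN keeps every row from `agents`; unmatched rows get NULL for `listings`'s columns.
Matching on a.agent_id = b.agent_id.
- a (agent_id=7) pairs with 1 row(s) of b.
- a (agent_id=3) has no partner → padded with NULL.
- a (agent_id=6) has no partner → padded with NULL.
- a (agent_id=1) has no partner → padded with NULL.
Total: 1 matched + 3 padded = 4 rows.

4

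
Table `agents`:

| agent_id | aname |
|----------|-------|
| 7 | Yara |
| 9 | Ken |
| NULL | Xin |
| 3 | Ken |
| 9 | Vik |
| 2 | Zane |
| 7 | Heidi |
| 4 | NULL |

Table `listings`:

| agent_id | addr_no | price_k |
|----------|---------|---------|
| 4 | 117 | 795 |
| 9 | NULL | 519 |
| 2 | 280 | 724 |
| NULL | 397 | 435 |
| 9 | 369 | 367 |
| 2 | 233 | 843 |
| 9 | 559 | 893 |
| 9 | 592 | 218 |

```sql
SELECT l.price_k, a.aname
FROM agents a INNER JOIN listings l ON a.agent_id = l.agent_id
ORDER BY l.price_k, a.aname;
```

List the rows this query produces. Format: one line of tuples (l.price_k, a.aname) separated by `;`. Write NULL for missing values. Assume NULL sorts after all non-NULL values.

(218, Ken); (218, Vik); (367, Ken); (367, Vik); (519, Ken); (519, Vik); (724, Zane); (795, NULL); (843, Zane); (893, Ken); (893, Vik)

INNER JOIN keeps only pairs where the ON condition holds.
Matching on a.agent_id = l.agent_id. A NULL in a compared column never satisfies the condition.
Matched pairs: 11.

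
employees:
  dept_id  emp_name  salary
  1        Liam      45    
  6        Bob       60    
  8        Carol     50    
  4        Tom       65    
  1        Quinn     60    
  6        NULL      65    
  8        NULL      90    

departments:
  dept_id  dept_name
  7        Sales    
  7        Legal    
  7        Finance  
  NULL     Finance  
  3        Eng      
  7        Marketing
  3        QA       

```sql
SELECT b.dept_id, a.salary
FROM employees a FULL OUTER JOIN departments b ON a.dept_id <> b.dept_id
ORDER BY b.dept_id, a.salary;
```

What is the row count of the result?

FULL OUTER JOIN keeps every row from both sides; unmatched rows get NULL for the other side's columns.
Matching on a.dept_id <> b.dept_id. A NULL in a compared column never satisfies the condition.
Matched pairs: 42; unmatched a rows kept: 0; unmatched b rows kept: 1.
Total: 42 matched + 1 padded = 43 rows.

43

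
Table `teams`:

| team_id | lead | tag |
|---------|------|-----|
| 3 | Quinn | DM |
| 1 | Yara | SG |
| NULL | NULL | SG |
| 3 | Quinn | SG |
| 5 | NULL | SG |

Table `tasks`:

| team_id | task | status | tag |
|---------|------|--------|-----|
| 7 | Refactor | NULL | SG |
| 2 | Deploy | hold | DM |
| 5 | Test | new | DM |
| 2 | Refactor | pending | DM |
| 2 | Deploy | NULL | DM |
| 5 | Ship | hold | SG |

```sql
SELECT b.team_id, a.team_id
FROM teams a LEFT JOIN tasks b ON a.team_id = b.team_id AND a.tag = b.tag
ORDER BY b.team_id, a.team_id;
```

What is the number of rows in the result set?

5

LEFT JOIN keeps every row from `teams`; unmatched rows get NULL for `tasks`'s columns.
Matching on a.team_id = b.team_id AND a.tag = b.tag. A NULL in a compared column never satisfies the condition.
- a row (team_id=3, tag=DM): no match → kept, b columns NULL.
- a row (team_id=1, tag=SG): no match → kept, b columns NULL.
- a row (team_id=NULL, tag=SG): no match → kept, b columns NULL.
- a row (team_id=3, tag=SG): no match → kept, b columns NULL.
- a row (team_id=5, tag=SG): matches 1 b row(s) → 1 output row(s).
Total: 1 matched + 4 padded = 5 rows.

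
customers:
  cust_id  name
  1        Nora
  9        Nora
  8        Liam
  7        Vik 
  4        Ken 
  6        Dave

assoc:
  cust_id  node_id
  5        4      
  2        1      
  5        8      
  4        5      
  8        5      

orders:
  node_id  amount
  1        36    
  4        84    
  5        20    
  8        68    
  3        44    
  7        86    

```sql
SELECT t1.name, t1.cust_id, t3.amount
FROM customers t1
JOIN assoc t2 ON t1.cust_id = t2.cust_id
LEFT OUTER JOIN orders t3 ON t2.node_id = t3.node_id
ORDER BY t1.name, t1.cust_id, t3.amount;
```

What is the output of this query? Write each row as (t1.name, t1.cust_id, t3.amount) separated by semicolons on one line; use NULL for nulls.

(Ken, 4, 20); (Liam, 8, 20)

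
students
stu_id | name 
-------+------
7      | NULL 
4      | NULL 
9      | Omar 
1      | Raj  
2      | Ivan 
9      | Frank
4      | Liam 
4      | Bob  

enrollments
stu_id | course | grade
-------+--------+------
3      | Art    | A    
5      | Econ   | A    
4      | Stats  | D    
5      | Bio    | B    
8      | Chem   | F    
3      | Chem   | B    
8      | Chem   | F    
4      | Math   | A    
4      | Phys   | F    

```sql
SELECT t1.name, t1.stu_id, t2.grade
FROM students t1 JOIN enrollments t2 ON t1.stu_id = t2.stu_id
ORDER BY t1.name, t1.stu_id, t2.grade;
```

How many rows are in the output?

9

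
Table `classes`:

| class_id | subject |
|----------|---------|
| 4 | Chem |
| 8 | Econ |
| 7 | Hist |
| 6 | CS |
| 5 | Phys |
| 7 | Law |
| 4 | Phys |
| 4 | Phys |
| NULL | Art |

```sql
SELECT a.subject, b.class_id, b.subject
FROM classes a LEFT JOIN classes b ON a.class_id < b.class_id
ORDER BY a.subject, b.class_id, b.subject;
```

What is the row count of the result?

26

LEFT JOIN keeps every row from `classes a`; unmatched rows get NULL for `classes b`'s columns.
Matching on a.class_id < b.class_id. A NULL in a compared column never satisfies the condition.
- a[0] class_id=4 → 5 match(es) in b → 5 row(s).
- a[1] class_id=8 → no match; kept with NULLs on the b side.
- a[2] class_id=7 → 1 match(es) in b → 1 row(s).
- a[3] class_id=6 → 3 match(es) in b → 3 row(s).
- a[4] class_id=5 → 4 match(es) in b → 4 row(s).
- a[5] class_id=7 → 1 match(es) in b → 1 row(s).
- a[6] class_id=4 → 5 match(es) in b → 5 row(s).
- a[7] class_id=4 → 5 match(es) in b → 5 row(s).
- a[8] class_id=NULL → no match; kept with NULLs on the b side.
Total: 24 matched + 2 padded = 26 rows.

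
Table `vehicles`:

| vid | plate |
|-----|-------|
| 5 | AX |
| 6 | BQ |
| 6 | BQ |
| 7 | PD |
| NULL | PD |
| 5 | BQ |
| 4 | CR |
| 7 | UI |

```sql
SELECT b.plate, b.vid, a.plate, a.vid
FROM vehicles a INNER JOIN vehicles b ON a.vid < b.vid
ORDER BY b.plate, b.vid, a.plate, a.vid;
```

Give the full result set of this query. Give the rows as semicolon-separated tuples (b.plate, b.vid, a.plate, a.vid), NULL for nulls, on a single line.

(AX, 5, CR, 4); (BQ, 5, CR, 4); (BQ, 6, AX, 5); (BQ, 6, AX, 5); (BQ, 6, BQ, 5); (BQ, 6, BQ, 5); (BQ, 6, CR, 4); (BQ, 6, CR, 4); (PD, 7, AX, 5); (PD, 7, BQ, 5); (PD, 7, BQ, 6); (PD, 7, BQ, 6); (PD, 7, CR, 4); (UI, 7, AX, 5); (UI, 7, BQ, 5); (UI, 7, BQ, 6); (UI, 7, BQ, 6); (UI, 7, CR, 4)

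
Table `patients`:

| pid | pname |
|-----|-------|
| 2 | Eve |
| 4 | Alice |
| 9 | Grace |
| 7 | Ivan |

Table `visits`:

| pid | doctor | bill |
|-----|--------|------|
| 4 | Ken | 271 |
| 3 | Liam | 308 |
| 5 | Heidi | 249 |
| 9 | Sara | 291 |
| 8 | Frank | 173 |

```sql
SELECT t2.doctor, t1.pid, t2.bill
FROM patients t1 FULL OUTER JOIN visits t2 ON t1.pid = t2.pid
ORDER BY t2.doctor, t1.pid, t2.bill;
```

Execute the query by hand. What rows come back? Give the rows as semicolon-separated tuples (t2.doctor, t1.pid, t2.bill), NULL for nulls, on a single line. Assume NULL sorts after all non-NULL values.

(Frank, NULL, 173); (Heidi, NULL, 249); (Ken, 4, 271); (Liam, NULL, 308); (Sara, 9, 291); (NULL, 2, NULL); (NULL, 7, NULL)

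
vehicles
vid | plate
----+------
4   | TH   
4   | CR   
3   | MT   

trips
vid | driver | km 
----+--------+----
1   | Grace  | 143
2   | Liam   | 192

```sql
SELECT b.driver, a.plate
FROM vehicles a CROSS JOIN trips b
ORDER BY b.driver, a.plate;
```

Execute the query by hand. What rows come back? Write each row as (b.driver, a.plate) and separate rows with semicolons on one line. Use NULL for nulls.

(Grace, CR); (Grace, MT); (Grace, TH); (Liam, CR); (Liam, MT); (Liam, TH)

CROSS JOIN pairs every row of `vehicles` with every row of `trips`: 3 × 2 = 6 rows.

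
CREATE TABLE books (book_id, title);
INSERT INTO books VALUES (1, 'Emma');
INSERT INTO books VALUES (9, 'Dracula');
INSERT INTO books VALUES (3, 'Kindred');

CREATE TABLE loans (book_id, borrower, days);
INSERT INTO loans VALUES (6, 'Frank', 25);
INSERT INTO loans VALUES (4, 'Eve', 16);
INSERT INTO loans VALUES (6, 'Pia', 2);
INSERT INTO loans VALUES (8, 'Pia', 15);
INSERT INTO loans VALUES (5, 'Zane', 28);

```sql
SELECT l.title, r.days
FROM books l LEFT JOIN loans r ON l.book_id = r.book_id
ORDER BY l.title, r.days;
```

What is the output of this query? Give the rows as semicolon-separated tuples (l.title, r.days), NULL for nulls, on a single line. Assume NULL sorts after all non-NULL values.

LEFT JOIN keeps every row from `books`; unmatched rows get NULL for `loans`'s columns.
Matching on l.book_id = r.book_id.
- l (book_id=1) has no partner → padded with NULL.
- l (book_id=9) has no partner → padded with NULL.
- l (book_id=3) has no partner → padded with NULL.
After projecting and ordering:
l.title | r.days
Dracula | NULL
Emma | NULL
Kindred | NULL

(Dracula, NULL); (Emma, NULL); (Kindred, NULL)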